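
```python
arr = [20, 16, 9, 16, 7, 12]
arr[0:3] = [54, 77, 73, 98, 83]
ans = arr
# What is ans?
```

arr starts as [20, 16, 9, 16, 7, 12] (length 6). The slice arr[0:3] covers indices [0, 1, 2] with values [20, 16, 9]. Replacing that slice with [54, 77, 73, 98, 83] (different length) produces [54, 77, 73, 98, 83, 16, 7, 12].

[54, 77, 73, 98, 83, 16, 7, 12]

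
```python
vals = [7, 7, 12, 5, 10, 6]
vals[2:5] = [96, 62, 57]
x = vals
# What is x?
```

vals starts as [7, 7, 12, 5, 10, 6] (length 6). The slice vals[2:5] covers indices [2, 3, 4] with values [12, 5, 10]. Replacing that slice with [96, 62, 57] (same length) produces [7, 7, 96, 62, 57, 6].

[7, 7, 96, 62, 57, 6]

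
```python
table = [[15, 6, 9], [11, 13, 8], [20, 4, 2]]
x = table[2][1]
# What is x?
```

table[2] = [20, 4, 2]. Taking column 1 of that row yields 4.

4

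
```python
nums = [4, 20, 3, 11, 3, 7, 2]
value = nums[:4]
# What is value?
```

nums has length 7. The slice nums[:4] selects indices [0, 1, 2, 3] (0->4, 1->20, 2->3, 3->11), giving [4, 20, 3, 11].

[4, 20, 3, 11]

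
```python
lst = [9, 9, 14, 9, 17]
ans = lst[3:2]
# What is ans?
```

lst has length 5. The slice lst[3:2] resolves to an empty index range, so the result is [].

[]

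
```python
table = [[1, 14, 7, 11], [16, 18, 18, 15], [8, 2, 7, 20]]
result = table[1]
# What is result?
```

table has 3 rows. Row 1 is [16, 18, 18, 15].

[16, 18, 18, 15]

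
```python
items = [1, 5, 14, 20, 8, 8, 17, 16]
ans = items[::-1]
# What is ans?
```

items has length 8. The slice items[::-1] selects indices [7, 6, 5, 4, 3, 2, 1, 0] (7->16, 6->17, 5->8, 4->8, 3->20, 2->14, 1->5, 0->1), giving [16, 17, 8, 8, 20, 14, 5, 1].

[16, 17, 8, 8, 20, 14, 5, 1]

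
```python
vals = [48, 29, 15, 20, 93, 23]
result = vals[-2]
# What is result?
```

vals has length 6. Negative index -2 maps to positive index 6 + (-2) = 4. vals[4] = 93.

93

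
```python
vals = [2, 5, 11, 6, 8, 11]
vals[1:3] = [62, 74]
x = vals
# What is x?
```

vals starts as [2, 5, 11, 6, 8, 11] (length 6). The slice vals[1:3] covers indices [1, 2] with values [5, 11]. Replacing that slice with [62, 74] (same length) produces [2, 62, 74, 6, 8, 11].

[2, 62, 74, 6, 8, 11]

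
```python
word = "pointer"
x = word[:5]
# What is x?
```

word has length 7. The slice word[:5] selects indices [0, 1, 2, 3, 4] (0->'p', 1->'o', 2->'i', 3->'n', 4->'t'), giving 'point'.

'point'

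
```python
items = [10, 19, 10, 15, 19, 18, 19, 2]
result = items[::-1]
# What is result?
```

items has length 8. The slice items[::-1] selects indices [7, 6, 5, 4, 3, 2, 1, 0] (7->2, 6->19, 5->18, 4->19, 3->15, 2->10, 1->19, 0->10), giving [2, 19, 18, 19, 15, 10, 19, 10].

[2, 19, 18, 19, 15, 10, 19, 10]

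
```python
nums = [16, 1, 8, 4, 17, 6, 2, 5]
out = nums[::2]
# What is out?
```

nums has length 8. The slice nums[::2] selects indices [0, 2, 4, 6] (0->16, 2->8, 4->17, 6->2), giving [16, 8, 17, 2].

[16, 8, 17, 2]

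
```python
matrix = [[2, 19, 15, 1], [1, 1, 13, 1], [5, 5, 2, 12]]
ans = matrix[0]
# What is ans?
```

matrix has 3 rows. Row 0 is [2, 19, 15, 1].

[2, 19, 15, 1]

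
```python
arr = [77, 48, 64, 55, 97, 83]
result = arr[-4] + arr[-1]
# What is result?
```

arr has length 6. Negative index -4 maps to positive index 6 + (-4) = 2. arr[2] = 64.
arr has length 6. Negative index -1 maps to positive index 6 + (-1) = 5. arr[5] = 83.
Sum: 64 + 83 = 147.

147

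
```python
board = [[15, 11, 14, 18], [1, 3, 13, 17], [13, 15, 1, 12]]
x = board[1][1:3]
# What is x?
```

board[1] = [1, 3, 13, 17]. board[1] has length 4. The slice board[1][1:3] selects indices [1, 2] (1->3, 2->13), giving [3, 13].

[3, 13]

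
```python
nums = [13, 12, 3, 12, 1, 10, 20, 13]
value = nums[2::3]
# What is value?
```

nums has length 8. The slice nums[2::3] selects indices [2, 5] (2->3, 5->10), giving [3, 10].

[3, 10]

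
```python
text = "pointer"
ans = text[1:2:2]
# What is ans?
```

text has length 7. The slice text[1:2:2] selects indices [1] (1->'o'), giving 'o'.

'o'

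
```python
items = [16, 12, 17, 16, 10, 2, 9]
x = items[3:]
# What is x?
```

items has length 7. The slice items[3:] selects indices [3, 4, 5, 6] (3->16, 4->10, 5->2, 6->9), giving [16, 10, 2, 9].

[16, 10, 2, 9]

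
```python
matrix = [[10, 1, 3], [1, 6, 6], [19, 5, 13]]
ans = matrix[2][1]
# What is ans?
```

matrix[2] = [19, 5, 13]. Taking column 1 of that row yields 5.

5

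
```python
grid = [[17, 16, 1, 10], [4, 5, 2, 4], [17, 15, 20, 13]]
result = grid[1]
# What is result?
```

grid has 3 rows. Row 1 is [4, 5, 2, 4].

[4, 5, 2, 4]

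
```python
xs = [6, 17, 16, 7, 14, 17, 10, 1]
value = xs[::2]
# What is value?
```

xs has length 8. The slice xs[::2] selects indices [0, 2, 4, 6] (0->6, 2->16, 4->14, 6->10), giving [6, 16, 14, 10].

[6, 16, 14, 10]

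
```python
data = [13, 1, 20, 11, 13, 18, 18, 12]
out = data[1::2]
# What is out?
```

data has length 8. The slice data[1::2] selects indices [1, 3, 5, 7] (1->1, 3->11, 5->18, 7->12), giving [1, 11, 18, 12].

[1, 11, 18, 12]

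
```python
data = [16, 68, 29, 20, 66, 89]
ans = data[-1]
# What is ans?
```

data has length 6. Negative index -1 maps to positive index 6 + (-1) = 5. data[5] = 89.

89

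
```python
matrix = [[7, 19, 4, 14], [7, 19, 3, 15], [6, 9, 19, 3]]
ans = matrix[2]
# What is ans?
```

matrix has 3 rows. Row 2 is [6, 9, 19, 3].

[6, 9, 19, 3]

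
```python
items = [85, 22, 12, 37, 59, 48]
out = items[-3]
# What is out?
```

items has length 6. Negative index -3 maps to positive index 6 + (-3) = 3. items[3] = 37.

37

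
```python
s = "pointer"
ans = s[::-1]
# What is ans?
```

s has length 7. The slice s[::-1] selects indices [6, 5, 4, 3, 2, 1, 0] (6->'r', 5->'e', 4->'t', 3->'n', 2->'i', 1->'o', 0->'p'), giving 'retniop'.

'retniop'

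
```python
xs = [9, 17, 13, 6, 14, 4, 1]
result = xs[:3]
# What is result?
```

xs has length 7. The slice xs[:3] selects indices [0, 1, 2] (0->9, 1->17, 2->13), giving [9, 17, 13].

[9, 17, 13]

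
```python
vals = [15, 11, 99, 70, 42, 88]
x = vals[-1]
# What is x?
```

vals has length 6. Negative index -1 maps to positive index 6 + (-1) = 5. vals[5] = 88.

88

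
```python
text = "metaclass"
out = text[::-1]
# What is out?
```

text has length 9. The slice text[::-1] selects indices [8, 7, 6, 5, 4, 3, 2, 1, 0] (8->'s', 7->'s', 6->'a', 5->'l', 4->'c', 3->'a', 2->'t', 1->'e', 0->'m'), giving 'ssalcatem'.

'ssalcatem'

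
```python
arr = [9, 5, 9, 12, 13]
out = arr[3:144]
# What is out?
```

arr has length 5. The slice arr[3:144] selects indices [3, 4] (3->12, 4->13), giving [12, 13].

[12, 13]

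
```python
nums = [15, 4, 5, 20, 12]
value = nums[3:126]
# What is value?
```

nums has length 5. The slice nums[3:126] selects indices [3, 4] (3->20, 4->12), giving [20, 12].

[20, 12]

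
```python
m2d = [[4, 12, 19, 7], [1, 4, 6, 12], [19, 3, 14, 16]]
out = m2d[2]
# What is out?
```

m2d has 3 rows. Row 2 is [19, 3, 14, 16].

[19, 3, 14, 16]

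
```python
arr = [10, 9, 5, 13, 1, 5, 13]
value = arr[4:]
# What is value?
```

arr has length 7. The slice arr[4:] selects indices [4, 5, 6] (4->1, 5->5, 6->13), giving [1, 5, 13].

[1, 5, 13]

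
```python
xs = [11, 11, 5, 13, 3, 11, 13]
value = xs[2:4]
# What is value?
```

xs has length 7. The slice xs[2:4] selects indices [2, 3] (2->5, 3->13), giving [5, 13].

[5, 13]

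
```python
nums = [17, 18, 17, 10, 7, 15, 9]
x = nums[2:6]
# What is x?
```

nums has length 7. The slice nums[2:6] selects indices [2, 3, 4, 5] (2->17, 3->10, 4->7, 5->15), giving [17, 10, 7, 15].

[17, 10, 7, 15]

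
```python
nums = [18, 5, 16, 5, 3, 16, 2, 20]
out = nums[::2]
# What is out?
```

nums has length 8. The slice nums[::2] selects indices [0, 2, 4, 6] (0->18, 2->16, 4->3, 6->2), giving [18, 16, 3, 2].

[18, 16, 3, 2]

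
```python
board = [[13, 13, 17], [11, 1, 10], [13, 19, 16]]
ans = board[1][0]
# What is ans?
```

board[1] = [11, 1, 10]. Taking column 0 of that row yields 11.

11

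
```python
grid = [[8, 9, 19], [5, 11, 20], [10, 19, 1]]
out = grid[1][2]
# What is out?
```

grid[1] = [5, 11, 20]. Taking column 2 of that row yields 20.

20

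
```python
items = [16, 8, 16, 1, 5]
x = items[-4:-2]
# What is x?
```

items has length 5. The slice items[-4:-2] selects indices [1, 2] (1->8, 2->16), giving [8, 16].

[8, 16]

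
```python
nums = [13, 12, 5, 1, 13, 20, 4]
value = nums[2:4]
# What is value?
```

nums has length 7. The slice nums[2:4] selects indices [2, 3] (2->5, 3->1), giving [5, 1].

[5, 1]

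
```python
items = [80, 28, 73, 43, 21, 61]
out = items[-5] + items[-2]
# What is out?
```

items has length 6. Negative index -5 maps to positive index 6 + (-5) = 1. items[1] = 28.
items has length 6. Negative index -2 maps to positive index 6 + (-2) = 4. items[4] = 21.
Sum: 28 + 21 = 49.

49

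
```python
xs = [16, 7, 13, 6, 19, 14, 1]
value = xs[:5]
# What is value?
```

xs has length 7. The slice xs[:5] selects indices [0, 1, 2, 3, 4] (0->16, 1->7, 2->13, 3->6, 4->19), giving [16, 7, 13, 6, 19].

[16, 7, 13, 6, 19]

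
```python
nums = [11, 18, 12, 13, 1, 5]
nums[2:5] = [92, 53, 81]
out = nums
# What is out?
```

nums starts as [11, 18, 12, 13, 1, 5] (length 6). The slice nums[2:5] covers indices [2, 3, 4] with values [12, 13, 1]. Replacing that slice with [92, 53, 81] (same length) produces [11, 18, 92, 53, 81, 5].

[11, 18, 92, 53, 81, 5]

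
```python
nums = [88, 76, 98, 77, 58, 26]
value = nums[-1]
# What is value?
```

nums has length 6. Negative index -1 maps to positive index 6 + (-1) = 5. nums[5] = 26.

26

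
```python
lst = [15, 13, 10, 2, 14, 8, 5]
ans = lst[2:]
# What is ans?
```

lst has length 7. The slice lst[2:] selects indices [2, 3, 4, 5, 6] (2->10, 3->2, 4->14, 5->8, 6->5), giving [10, 2, 14, 8, 5].

[10, 2, 14, 8, 5]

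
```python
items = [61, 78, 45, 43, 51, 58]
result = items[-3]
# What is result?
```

items has length 6. Negative index -3 maps to positive index 6 + (-3) = 3. items[3] = 43.

43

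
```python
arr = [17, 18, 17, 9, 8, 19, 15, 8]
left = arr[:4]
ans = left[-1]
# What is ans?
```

arr has length 8. The slice arr[:4] selects indices [0, 1, 2, 3] (0->17, 1->18, 2->17, 3->9), giving [17, 18, 17, 9]. So left = [17, 18, 17, 9]. Then left[-1] = 9.

9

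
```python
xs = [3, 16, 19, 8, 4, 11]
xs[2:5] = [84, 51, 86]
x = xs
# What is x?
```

xs starts as [3, 16, 19, 8, 4, 11] (length 6). The slice xs[2:5] covers indices [2, 3, 4] with values [19, 8, 4]. Replacing that slice with [84, 51, 86] (same length) produces [3, 16, 84, 51, 86, 11].

[3, 16, 84, 51, 86, 11]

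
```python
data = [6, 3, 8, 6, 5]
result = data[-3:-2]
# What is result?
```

data has length 5. The slice data[-3:-2] selects indices [2] (2->8), giving [8].

[8]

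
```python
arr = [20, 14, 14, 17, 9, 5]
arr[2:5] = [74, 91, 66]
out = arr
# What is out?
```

arr starts as [20, 14, 14, 17, 9, 5] (length 6). The slice arr[2:5] covers indices [2, 3, 4] with values [14, 17, 9]. Replacing that slice with [74, 91, 66] (same length) produces [20, 14, 74, 91, 66, 5].

[20, 14, 74, 91, 66, 5]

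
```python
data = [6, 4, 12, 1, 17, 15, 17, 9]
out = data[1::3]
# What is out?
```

data has length 8. The slice data[1::3] selects indices [1, 4, 7] (1->4, 4->17, 7->9), giving [4, 17, 9].

[4, 17, 9]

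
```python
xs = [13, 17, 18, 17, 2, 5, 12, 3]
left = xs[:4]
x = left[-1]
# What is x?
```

xs has length 8. The slice xs[:4] selects indices [0, 1, 2, 3] (0->13, 1->17, 2->18, 3->17), giving [13, 17, 18, 17]. So left = [13, 17, 18, 17]. Then left[-1] = 17.

17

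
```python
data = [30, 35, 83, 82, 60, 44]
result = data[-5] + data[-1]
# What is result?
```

data has length 6. Negative index -5 maps to positive index 6 + (-5) = 1. data[1] = 35.
data has length 6. Negative index -1 maps to positive index 6 + (-1) = 5. data[5] = 44.
Sum: 35 + 44 = 79.

79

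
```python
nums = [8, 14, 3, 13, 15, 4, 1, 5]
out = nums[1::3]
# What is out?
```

nums has length 8. The slice nums[1::3] selects indices [1, 4, 7] (1->14, 4->15, 7->5), giving [14, 15, 5].

[14, 15, 5]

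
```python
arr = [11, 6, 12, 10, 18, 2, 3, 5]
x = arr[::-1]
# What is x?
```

arr has length 8. The slice arr[::-1] selects indices [7, 6, 5, 4, 3, 2, 1, 0] (7->5, 6->3, 5->2, 4->18, 3->10, 2->12, 1->6, 0->11), giving [5, 3, 2, 18, 10, 12, 6, 11].

[5, 3, 2, 18, 10, 12, 6, 11]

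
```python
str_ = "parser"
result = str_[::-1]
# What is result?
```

str_ has length 6. The slice str_[::-1] selects indices [5, 4, 3, 2, 1, 0] (5->'r', 4->'e', 3->'s', 2->'r', 1->'a', 0->'p'), giving 'resrap'.

'resrap'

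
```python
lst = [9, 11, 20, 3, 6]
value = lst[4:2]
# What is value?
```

lst has length 5. The slice lst[4:2] resolves to an empty index range, so the result is [].

[]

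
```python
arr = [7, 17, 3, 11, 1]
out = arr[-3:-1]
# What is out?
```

arr has length 5. The slice arr[-3:-1] selects indices [2, 3] (2->3, 3->11), giving [3, 11].

[3, 11]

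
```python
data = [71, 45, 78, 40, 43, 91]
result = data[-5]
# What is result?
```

data has length 6. Negative index -5 maps to positive index 6 + (-5) = 1. data[1] = 45.

45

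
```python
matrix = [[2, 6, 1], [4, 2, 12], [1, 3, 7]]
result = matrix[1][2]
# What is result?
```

matrix[1] = [4, 2, 12]. Taking column 2 of that row yields 12.

12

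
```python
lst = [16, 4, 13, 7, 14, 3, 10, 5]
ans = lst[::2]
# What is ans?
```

lst has length 8. The slice lst[::2] selects indices [0, 2, 4, 6] (0->16, 2->13, 4->14, 6->10), giving [16, 13, 14, 10].

[16, 13, 14, 10]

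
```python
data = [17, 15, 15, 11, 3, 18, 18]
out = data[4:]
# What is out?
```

data has length 7. The slice data[4:] selects indices [4, 5, 6] (4->3, 5->18, 6->18), giving [3, 18, 18].

[3, 18, 18]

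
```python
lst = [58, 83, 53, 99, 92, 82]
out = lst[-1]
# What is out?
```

lst has length 6. Negative index -1 maps to positive index 6 + (-1) = 5. lst[5] = 82.

82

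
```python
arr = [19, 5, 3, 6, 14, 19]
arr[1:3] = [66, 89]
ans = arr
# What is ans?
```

arr starts as [19, 5, 3, 6, 14, 19] (length 6). The slice arr[1:3] covers indices [1, 2] with values [5, 3]. Replacing that slice with [66, 89] (same length) produces [19, 66, 89, 6, 14, 19].

[19, 66, 89, 6, 14, 19]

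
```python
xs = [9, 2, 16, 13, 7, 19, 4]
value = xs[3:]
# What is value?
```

xs has length 7. The slice xs[3:] selects indices [3, 4, 5, 6] (3->13, 4->7, 5->19, 6->4), giving [13, 7, 19, 4].

[13, 7, 19, 4]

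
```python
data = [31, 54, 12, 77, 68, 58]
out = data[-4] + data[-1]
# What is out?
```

data has length 6. Negative index -4 maps to positive index 6 + (-4) = 2. data[2] = 12.
data has length 6. Negative index -1 maps to positive index 6 + (-1) = 5. data[5] = 58.
Sum: 12 + 58 = 70.

70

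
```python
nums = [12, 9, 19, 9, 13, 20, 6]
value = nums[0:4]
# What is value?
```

nums has length 7. The slice nums[0:4] selects indices [0, 1, 2, 3] (0->12, 1->9, 2->19, 3->9), giving [12, 9, 19, 9].

[12, 9, 19, 9]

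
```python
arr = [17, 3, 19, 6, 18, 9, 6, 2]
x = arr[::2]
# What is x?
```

arr has length 8. The slice arr[::2] selects indices [0, 2, 4, 6] (0->17, 2->19, 4->18, 6->6), giving [17, 19, 18, 6].

[17, 19, 18, 6]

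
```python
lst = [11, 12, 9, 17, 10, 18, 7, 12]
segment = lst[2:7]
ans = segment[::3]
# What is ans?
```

lst has length 8. The slice lst[2:7] selects indices [2, 3, 4, 5, 6] (2->9, 3->17, 4->10, 5->18, 6->7), giving [9, 17, 10, 18, 7]. So segment = [9, 17, 10, 18, 7]. segment has length 5. The slice segment[::3] selects indices [0, 3] (0->9, 3->18), giving [9, 18].

[9, 18]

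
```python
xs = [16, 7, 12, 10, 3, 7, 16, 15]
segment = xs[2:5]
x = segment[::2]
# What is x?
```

xs has length 8. The slice xs[2:5] selects indices [2, 3, 4] (2->12, 3->10, 4->3), giving [12, 10, 3]. So segment = [12, 10, 3]. segment has length 3. The slice segment[::2] selects indices [0, 2] (0->12, 2->3), giving [12, 3].

[12, 3]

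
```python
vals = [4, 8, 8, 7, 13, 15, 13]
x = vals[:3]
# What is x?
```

vals has length 7. The slice vals[:3] selects indices [0, 1, 2] (0->4, 1->8, 2->8), giving [4, 8, 8].

[4, 8, 8]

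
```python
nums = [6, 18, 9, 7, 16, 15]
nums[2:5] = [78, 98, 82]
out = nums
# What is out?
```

nums starts as [6, 18, 9, 7, 16, 15] (length 6). The slice nums[2:5] covers indices [2, 3, 4] with values [9, 7, 16]. Replacing that slice with [78, 98, 82] (same length) produces [6, 18, 78, 98, 82, 15].

[6, 18, 78, 98, 82, 15]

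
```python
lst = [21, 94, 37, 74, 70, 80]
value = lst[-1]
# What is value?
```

lst has length 6. Negative index -1 maps to positive index 6 + (-1) = 5. lst[5] = 80.

80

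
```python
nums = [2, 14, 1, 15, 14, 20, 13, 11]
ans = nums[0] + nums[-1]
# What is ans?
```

nums has length 8. nums[0] = 2.
nums has length 8. Negative index -1 maps to positive index 8 + (-1) = 7. nums[7] = 11.
Sum: 2 + 11 = 13.

13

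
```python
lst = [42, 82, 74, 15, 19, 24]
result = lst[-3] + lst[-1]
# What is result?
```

lst has length 6. Negative index -3 maps to positive index 6 + (-3) = 3. lst[3] = 15.
lst has length 6. Negative index -1 maps to positive index 6 + (-1) = 5. lst[5] = 24.
Sum: 15 + 24 = 39.

39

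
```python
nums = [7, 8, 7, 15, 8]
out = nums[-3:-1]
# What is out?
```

nums has length 5. The slice nums[-3:-1] selects indices [2, 3] (2->7, 3->15), giving [7, 15].

[7, 15]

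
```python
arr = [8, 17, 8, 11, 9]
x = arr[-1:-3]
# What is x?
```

arr has length 5. The slice arr[-1:-3] resolves to an empty index range, so the result is [].

[]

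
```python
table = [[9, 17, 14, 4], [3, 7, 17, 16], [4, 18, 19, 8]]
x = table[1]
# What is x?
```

table has 3 rows. Row 1 is [3, 7, 17, 16].

[3, 7, 17, 16]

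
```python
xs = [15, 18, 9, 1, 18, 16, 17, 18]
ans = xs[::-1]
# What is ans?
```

xs has length 8. The slice xs[::-1] selects indices [7, 6, 5, 4, 3, 2, 1, 0] (7->18, 6->17, 5->16, 4->18, 3->1, 2->9, 1->18, 0->15), giving [18, 17, 16, 18, 1, 9, 18, 15].

[18, 17, 16, 18, 1, 9, 18, 15]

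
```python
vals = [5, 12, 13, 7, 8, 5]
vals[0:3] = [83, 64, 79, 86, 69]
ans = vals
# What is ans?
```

vals starts as [5, 12, 13, 7, 8, 5] (length 6). The slice vals[0:3] covers indices [0, 1, 2] with values [5, 12, 13]. Replacing that slice with [83, 64, 79, 86, 69] (different length) produces [83, 64, 79, 86, 69, 7, 8, 5].

[83, 64, 79, 86, 69, 7, 8, 5]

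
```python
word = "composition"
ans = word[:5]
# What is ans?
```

word has length 11. The slice word[:5] selects indices [0, 1, 2, 3, 4] (0->'c', 1->'o', 2->'m', 3->'p', 4->'o'), giving 'compo'.

'compo'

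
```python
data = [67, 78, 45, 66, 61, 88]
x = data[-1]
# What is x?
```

data has length 6. Negative index -1 maps to positive index 6 + (-1) = 5. data[5] = 88.

88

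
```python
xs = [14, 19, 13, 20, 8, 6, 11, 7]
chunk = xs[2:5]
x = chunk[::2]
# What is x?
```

xs has length 8. The slice xs[2:5] selects indices [2, 3, 4] (2->13, 3->20, 4->8), giving [13, 20, 8]. So chunk = [13, 20, 8]. chunk has length 3. The slice chunk[::2] selects indices [0, 2] (0->13, 2->8), giving [13, 8].

[13, 8]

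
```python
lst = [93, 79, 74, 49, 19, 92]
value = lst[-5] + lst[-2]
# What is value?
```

lst has length 6. Negative index -5 maps to positive index 6 + (-5) = 1. lst[1] = 79.
lst has length 6. Negative index -2 maps to positive index 6 + (-2) = 4. lst[4] = 19.
Sum: 79 + 19 = 98.

98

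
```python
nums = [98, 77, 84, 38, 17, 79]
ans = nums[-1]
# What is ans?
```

nums has length 6. Negative index -1 maps to positive index 6 + (-1) = 5. nums[5] = 79.

79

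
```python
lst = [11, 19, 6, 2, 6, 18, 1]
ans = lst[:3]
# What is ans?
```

lst has length 7. The slice lst[:3] selects indices [0, 1, 2] (0->11, 1->19, 2->6), giving [11, 19, 6].

[11, 19, 6]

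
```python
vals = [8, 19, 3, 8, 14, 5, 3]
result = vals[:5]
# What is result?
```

vals has length 7. The slice vals[:5] selects indices [0, 1, 2, 3, 4] (0->8, 1->19, 2->3, 3->8, 4->14), giving [8, 19, 3, 8, 14].

[8, 19, 3, 8, 14]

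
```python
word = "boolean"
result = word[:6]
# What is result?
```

word has length 7. The slice word[:6] selects indices [0, 1, 2, 3, 4, 5] (0->'b', 1->'o', 2->'o', 3->'l', 4->'e', 5->'a'), giving 'boolea'.

'boolea'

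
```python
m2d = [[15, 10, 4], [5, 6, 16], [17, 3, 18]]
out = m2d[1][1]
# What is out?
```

m2d[1] = [5, 6, 16]. Taking column 1 of that row yields 6.

6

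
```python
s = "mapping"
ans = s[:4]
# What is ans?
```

s has length 7. The slice s[:4] selects indices [0, 1, 2, 3] (0->'m', 1->'a', 2->'p', 3->'p'), giving 'mapp'.

'mapp'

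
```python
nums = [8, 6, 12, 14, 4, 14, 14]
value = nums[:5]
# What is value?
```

nums has length 7. The slice nums[:5] selects indices [0, 1, 2, 3, 4] (0->8, 1->6, 2->12, 3->14, 4->4), giving [8, 6, 12, 14, 4].

[8, 6, 12, 14, 4]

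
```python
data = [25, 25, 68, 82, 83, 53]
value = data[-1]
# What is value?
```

data has length 6. Negative index -1 maps to positive index 6 + (-1) = 5. data[5] = 53.

53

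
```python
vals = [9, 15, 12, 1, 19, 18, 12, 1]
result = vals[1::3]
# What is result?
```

vals has length 8. The slice vals[1::3] selects indices [1, 4, 7] (1->15, 4->19, 7->1), giving [15, 19, 1].

[15, 19, 1]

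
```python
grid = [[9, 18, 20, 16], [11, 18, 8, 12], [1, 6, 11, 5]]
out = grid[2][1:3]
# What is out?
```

grid[2] = [1, 6, 11, 5]. grid[2] has length 4. The slice grid[2][1:3] selects indices [1, 2] (1->6, 2->11), giving [6, 11].

[6, 11]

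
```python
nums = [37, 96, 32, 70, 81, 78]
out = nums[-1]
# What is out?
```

nums has length 6. Negative index -1 maps to positive index 6 + (-1) = 5. nums[5] = 78.

78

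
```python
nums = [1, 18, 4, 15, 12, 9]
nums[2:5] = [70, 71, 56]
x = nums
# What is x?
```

nums starts as [1, 18, 4, 15, 12, 9] (length 6). The slice nums[2:5] covers indices [2, 3, 4] with values [4, 15, 12]. Replacing that slice with [70, 71, 56] (same length) produces [1, 18, 70, 71, 56, 9].

[1, 18, 70, 71, 56, 9]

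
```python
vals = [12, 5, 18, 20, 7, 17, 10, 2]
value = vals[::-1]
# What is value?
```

vals has length 8. The slice vals[::-1] selects indices [7, 6, 5, 4, 3, 2, 1, 0] (7->2, 6->10, 5->17, 4->7, 3->20, 2->18, 1->5, 0->12), giving [2, 10, 17, 7, 20, 18, 5, 12].

[2, 10, 17, 7, 20, 18, 5, 12]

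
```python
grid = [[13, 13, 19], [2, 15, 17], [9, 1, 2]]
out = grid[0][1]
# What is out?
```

grid[0] = [13, 13, 19]. Taking column 1 of that row yields 13.

13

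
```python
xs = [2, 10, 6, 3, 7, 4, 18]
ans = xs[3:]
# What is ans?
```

xs has length 7. The slice xs[3:] selects indices [3, 4, 5, 6] (3->3, 4->7, 5->4, 6->18), giving [3, 7, 4, 18].

[3, 7, 4, 18]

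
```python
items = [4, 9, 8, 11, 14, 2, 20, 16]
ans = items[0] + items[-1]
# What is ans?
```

items has length 8. items[0] = 4.
items has length 8. Negative index -1 maps to positive index 8 + (-1) = 7. items[7] = 16.
Sum: 4 + 16 = 20.

20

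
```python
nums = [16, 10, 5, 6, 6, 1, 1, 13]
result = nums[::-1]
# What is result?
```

nums has length 8. The slice nums[::-1] selects indices [7, 6, 5, 4, 3, 2, 1, 0] (7->13, 6->1, 5->1, 4->6, 3->6, 2->5, 1->10, 0->16), giving [13, 1, 1, 6, 6, 5, 10, 16].

[13, 1, 1, 6, 6, 5, 10, 16]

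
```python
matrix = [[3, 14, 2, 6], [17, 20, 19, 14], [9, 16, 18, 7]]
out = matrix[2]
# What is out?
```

matrix has 3 rows. Row 2 is [9, 16, 18, 7].

[9, 16, 18, 7]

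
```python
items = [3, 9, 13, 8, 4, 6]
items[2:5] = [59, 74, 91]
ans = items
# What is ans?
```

items starts as [3, 9, 13, 8, 4, 6] (length 6). The slice items[2:5] covers indices [2, 3, 4] with values [13, 8, 4]. Replacing that slice with [59, 74, 91] (same length) produces [3, 9, 59, 74, 91, 6].

[3, 9, 59, 74, 91, 6]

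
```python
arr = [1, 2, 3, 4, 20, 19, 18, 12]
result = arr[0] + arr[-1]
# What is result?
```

arr has length 8. arr[0] = 1.
arr has length 8. Negative index -1 maps to positive index 8 + (-1) = 7. arr[7] = 12.
Sum: 1 + 12 = 13.

13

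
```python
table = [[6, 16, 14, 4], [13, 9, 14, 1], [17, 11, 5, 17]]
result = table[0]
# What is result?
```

table has 3 rows. Row 0 is [6, 16, 14, 4].

[6, 16, 14, 4]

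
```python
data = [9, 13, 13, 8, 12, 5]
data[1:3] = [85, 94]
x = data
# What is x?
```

data starts as [9, 13, 13, 8, 12, 5] (length 6). The slice data[1:3] covers indices [1, 2] with values [13, 13]. Replacing that slice with [85, 94] (same length) produces [9, 85, 94, 8, 12, 5].

[9, 85, 94, 8, 12, 5]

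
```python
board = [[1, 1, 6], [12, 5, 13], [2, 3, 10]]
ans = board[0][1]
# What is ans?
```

board[0] = [1, 1, 6]. Taking column 1 of that row yields 1.

1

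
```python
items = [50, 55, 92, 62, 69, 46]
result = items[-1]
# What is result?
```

items has length 6. Negative index -1 maps to positive index 6 + (-1) = 5. items[5] = 46.

46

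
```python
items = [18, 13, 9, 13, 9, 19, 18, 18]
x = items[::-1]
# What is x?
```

items has length 8. The slice items[::-1] selects indices [7, 6, 5, 4, 3, 2, 1, 0] (7->18, 6->18, 5->19, 4->9, 3->13, 2->9, 1->13, 0->18), giving [18, 18, 19, 9, 13, 9, 13, 18].

[18, 18, 19, 9, 13, 9, 13, 18]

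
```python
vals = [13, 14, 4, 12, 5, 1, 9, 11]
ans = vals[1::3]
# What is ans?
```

vals has length 8. The slice vals[1::3] selects indices [1, 4, 7] (1->14, 4->5, 7->11), giving [14, 5, 11].

[14, 5, 11]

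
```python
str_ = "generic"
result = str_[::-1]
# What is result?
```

str_ has length 7. The slice str_[::-1] selects indices [6, 5, 4, 3, 2, 1, 0] (6->'c', 5->'i', 4->'r', 3->'e', 2->'n', 1->'e', 0->'g'), giving 'cireneg'.

'cireneg'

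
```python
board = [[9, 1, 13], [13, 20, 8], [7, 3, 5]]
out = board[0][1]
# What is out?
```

board[0] = [9, 1, 13]. Taking column 1 of that row yields 1.

1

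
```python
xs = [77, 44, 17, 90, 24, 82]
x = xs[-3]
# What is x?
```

xs has length 6. Negative index -3 maps to positive index 6 + (-3) = 3. xs[3] = 90.

90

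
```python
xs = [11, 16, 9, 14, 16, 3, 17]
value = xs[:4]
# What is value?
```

xs has length 7. The slice xs[:4] selects indices [0, 1, 2, 3] (0->11, 1->16, 2->9, 3->14), giving [11, 16, 9, 14].

[11, 16, 9, 14]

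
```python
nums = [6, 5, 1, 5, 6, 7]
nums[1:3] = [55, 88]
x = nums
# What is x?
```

nums starts as [6, 5, 1, 5, 6, 7] (length 6). The slice nums[1:3] covers indices [1, 2] with values [5, 1]. Replacing that slice with [55, 88] (same length) produces [6, 55, 88, 5, 6, 7].

[6, 55, 88, 5, 6, 7]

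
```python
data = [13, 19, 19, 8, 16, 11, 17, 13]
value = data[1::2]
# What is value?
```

data has length 8. The slice data[1::2] selects indices [1, 3, 5, 7] (1->19, 3->8, 5->11, 7->13), giving [19, 8, 11, 13].

[19, 8, 11, 13]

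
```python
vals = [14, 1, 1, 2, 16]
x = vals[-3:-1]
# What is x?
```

vals has length 5. The slice vals[-3:-1] selects indices [2, 3] (2->1, 3->2), giving [1, 2].

[1, 2]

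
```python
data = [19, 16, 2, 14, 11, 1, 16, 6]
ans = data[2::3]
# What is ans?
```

data has length 8. The slice data[2::3] selects indices [2, 5] (2->2, 5->1), giving [2, 1].

[2, 1]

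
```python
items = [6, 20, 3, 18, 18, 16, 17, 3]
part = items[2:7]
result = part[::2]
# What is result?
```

items has length 8. The slice items[2:7] selects indices [2, 3, 4, 5, 6] (2->3, 3->18, 4->18, 5->16, 6->17), giving [3, 18, 18, 16, 17]. So part = [3, 18, 18, 16, 17]. part has length 5. The slice part[::2] selects indices [0, 2, 4] (0->3, 2->18, 4->17), giving [3, 18, 17].

[3, 18, 17]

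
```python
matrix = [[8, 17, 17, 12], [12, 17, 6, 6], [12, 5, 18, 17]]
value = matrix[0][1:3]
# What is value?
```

matrix[0] = [8, 17, 17, 12]. matrix[0] has length 4. The slice matrix[0][1:3] selects indices [1, 2] (1->17, 2->17), giving [17, 17].

[17, 17]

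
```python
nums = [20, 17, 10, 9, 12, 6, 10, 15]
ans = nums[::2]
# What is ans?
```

nums has length 8. The slice nums[::2] selects indices [0, 2, 4, 6] (0->20, 2->10, 4->12, 6->10), giving [20, 10, 12, 10].

[20, 10, 12, 10]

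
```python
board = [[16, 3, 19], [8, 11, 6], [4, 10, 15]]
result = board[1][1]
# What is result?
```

board[1] = [8, 11, 6]. Taking column 1 of that row yields 11.

11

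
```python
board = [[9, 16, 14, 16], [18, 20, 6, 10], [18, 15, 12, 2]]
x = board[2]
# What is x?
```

board has 3 rows. Row 2 is [18, 15, 12, 2].

[18, 15, 12, 2]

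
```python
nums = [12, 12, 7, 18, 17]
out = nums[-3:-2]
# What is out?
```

nums has length 5. The slice nums[-3:-2] selects indices [2] (2->7), giving [7].

[7]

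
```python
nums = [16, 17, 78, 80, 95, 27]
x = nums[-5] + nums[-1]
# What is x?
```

nums has length 6. Negative index -5 maps to positive index 6 + (-5) = 1. nums[1] = 17.
nums has length 6. Negative index -1 maps to positive index 6 + (-1) = 5. nums[5] = 27.
Sum: 17 + 27 = 44.

44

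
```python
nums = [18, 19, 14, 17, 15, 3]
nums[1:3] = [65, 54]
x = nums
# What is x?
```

nums starts as [18, 19, 14, 17, 15, 3] (length 6). The slice nums[1:3] covers indices [1, 2] with values [19, 14]. Replacing that slice with [65, 54] (same length) produces [18, 65, 54, 17, 15, 3].

[18, 65, 54, 17, 15, 3]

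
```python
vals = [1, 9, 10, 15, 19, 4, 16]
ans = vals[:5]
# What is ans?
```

vals has length 7. The slice vals[:5] selects indices [0, 1, 2, 3, 4] (0->1, 1->9, 2->10, 3->15, 4->19), giving [1, 9, 10, 15, 19].

[1, 9, 10, 15, 19]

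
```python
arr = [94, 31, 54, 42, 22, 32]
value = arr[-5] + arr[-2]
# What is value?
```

arr has length 6. Negative index -5 maps to positive index 6 + (-5) = 1. arr[1] = 31.
arr has length 6. Negative index -2 maps to positive index 6 + (-2) = 4. arr[4] = 22.
Sum: 31 + 22 = 53.

53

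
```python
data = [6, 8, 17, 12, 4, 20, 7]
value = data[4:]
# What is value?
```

data has length 7. The slice data[4:] selects indices [4, 5, 6] (4->4, 5->20, 6->7), giving [4, 20, 7].

[4, 20, 7]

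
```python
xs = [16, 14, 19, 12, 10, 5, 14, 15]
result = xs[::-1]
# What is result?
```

xs has length 8. The slice xs[::-1] selects indices [7, 6, 5, 4, 3, 2, 1, 0] (7->15, 6->14, 5->5, 4->10, 3->12, 2->19, 1->14, 0->16), giving [15, 14, 5, 10, 12, 19, 14, 16].

[15, 14, 5, 10, 12, 19, 14, 16]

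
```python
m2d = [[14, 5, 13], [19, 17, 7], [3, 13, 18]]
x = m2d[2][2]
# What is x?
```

m2d[2] = [3, 13, 18]. Taking column 2 of that row yields 18.

18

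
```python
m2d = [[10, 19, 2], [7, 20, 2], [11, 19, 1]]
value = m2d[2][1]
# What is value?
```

m2d[2] = [11, 19, 1]. Taking column 1 of that row yields 19.

19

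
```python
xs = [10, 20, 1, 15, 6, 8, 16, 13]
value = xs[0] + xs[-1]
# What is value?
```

xs has length 8. xs[0] = 10.
xs has length 8. Negative index -1 maps to positive index 8 + (-1) = 7. xs[7] = 13.
Sum: 10 + 13 = 23.

23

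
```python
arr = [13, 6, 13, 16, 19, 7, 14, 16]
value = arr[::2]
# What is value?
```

arr has length 8. The slice arr[::2] selects indices [0, 2, 4, 6] (0->13, 2->13, 4->19, 6->14), giving [13, 13, 19, 14].

[13, 13, 19, 14]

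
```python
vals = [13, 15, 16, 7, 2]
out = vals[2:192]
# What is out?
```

vals has length 5. The slice vals[2:192] selects indices [2, 3, 4] (2->16, 3->7, 4->2), giving [16, 7, 2].

[16, 7, 2]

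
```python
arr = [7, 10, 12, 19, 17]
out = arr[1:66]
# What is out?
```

arr has length 5. The slice arr[1:66] selects indices [1, 2, 3, 4] (1->10, 2->12, 3->19, 4->17), giving [10, 12, 19, 17].

[10, 12, 19, 17]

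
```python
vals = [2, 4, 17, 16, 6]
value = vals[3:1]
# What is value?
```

vals has length 5. The slice vals[3:1] resolves to an empty index range, so the result is [].

[]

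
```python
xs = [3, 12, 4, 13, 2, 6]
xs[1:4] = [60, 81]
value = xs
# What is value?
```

xs starts as [3, 12, 4, 13, 2, 6] (length 6). The slice xs[1:4] covers indices [1, 2, 3] with values [12, 4, 13]. Replacing that slice with [60, 81] (different length) produces [3, 60, 81, 2, 6].

[3, 60, 81, 2, 6]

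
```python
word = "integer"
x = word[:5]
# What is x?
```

word has length 7. The slice word[:5] selects indices [0, 1, 2, 3, 4] (0->'i', 1->'n', 2->'t', 3->'e', 4->'g'), giving 'integ'.

'integ'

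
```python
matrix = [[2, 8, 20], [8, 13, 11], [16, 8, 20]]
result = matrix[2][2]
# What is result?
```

matrix[2] = [16, 8, 20]. Taking column 2 of that row yields 20.

20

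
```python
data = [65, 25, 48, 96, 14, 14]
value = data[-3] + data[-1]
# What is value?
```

data has length 6. Negative index -3 maps to positive index 6 + (-3) = 3. data[3] = 96.
data has length 6. Negative index -1 maps to positive index 6 + (-1) = 5. data[5] = 14.
Sum: 96 + 14 = 110.

110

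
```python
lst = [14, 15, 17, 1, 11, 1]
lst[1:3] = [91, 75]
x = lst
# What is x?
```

lst starts as [14, 15, 17, 1, 11, 1] (length 6). The slice lst[1:3] covers indices [1, 2] with values [15, 17]. Replacing that slice with [91, 75] (same length) produces [14, 91, 75, 1, 11, 1].

[14, 91, 75, 1, 11, 1]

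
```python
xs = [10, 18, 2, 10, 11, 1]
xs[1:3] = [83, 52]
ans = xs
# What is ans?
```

xs starts as [10, 18, 2, 10, 11, 1] (length 6). The slice xs[1:3] covers indices [1, 2] with values [18, 2]. Replacing that slice with [83, 52] (same length) produces [10, 83, 52, 10, 11, 1].

[10, 83, 52, 10, 11, 1]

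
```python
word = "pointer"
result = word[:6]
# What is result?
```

word has length 7. The slice word[:6] selects indices [0, 1, 2, 3, 4, 5] (0->'p', 1->'o', 2->'i', 3->'n', 4->'t', 5->'e'), giving 'pointe'.

'pointe'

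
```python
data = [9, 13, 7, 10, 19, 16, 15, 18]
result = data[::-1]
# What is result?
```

data has length 8. The slice data[::-1] selects indices [7, 6, 5, 4, 3, 2, 1, 0] (7->18, 6->15, 5->16, 4->19, 3->10, 2->7, 1->13, 0->9), giving [18, 15, 16, 19, 10, 7, 13, 9].

[18, 15, 16, 19, 10, 7, 13, 9]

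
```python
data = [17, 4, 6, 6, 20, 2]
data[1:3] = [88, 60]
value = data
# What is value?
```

data starts as [17, 4, 6, 6, 20, 2] (length 6). The slice data[1:3] covers indices [1, 2] with values [4, 6]. Replacing that slice with [88, 60] (same length) produces [17, 88, 60, 6, 20, 2].

[17, 88, 60, 6, 20, 2]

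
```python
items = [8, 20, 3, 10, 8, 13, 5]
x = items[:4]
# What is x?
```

items has length 7. The slice items[:4] selects indices [0, 1, 2, 3] (0->8, 1->20, 2->3, 3->10), giving [8, 20, 3, 10].

[8, 20, 3, 10]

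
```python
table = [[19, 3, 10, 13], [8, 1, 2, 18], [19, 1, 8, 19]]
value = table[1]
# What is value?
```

table has 3 rows. Row 1 is [8, 1, 2, 18].

[8, 1, 2, 18]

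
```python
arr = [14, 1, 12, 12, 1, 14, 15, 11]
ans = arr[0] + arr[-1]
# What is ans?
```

arr has length 8. arr[0] = 14.
arr has length 8. Negative index -1 maps to positive index 8 + (-1) = 7. arr[7] = 11.
Sum: 14 + 11 = 25.

25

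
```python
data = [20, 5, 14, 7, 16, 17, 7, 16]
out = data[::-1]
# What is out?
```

data has length 8. The slice data[::-1] selects indices [7, 6, 5, 4, 3, 2, 1, 0] (7->16, 6->7, 5->17, 4->16, 3->7, 2->14, 1->5, 0->20), giving [16, 7, 17, 16, 7, 14, 5, 20].

[16, 7, 17, 16, 7, 14, 5, 20]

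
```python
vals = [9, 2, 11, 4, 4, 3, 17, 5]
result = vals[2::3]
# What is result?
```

vals has length 8. The slice vals[2::3] selects indices [2, 5] (2->11, 5->3), giving [11, 3].

[11, 3]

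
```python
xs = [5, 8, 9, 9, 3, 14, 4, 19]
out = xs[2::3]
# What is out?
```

xs has length 8. The slice xs[2::3] selects indices [2, 5] (2->9, 5->14), giving [9, 14].

[9, 14]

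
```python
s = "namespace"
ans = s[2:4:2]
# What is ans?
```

s has length 9. The slice s[2:4:2] selects indices [2] (2->'m'), giving 'm'.

'm'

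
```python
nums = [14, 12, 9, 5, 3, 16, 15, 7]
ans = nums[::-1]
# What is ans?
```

nums has length 8. The slice nums[::-1] selects indices [7, 6, 5, 4, 3, 2, 1, 0] (7->7, 6->15, 5->16, 4->3, 3->5, 2->9, 1->12, 0->14), giving [7, 15, 16, 3, 5, 9, 12, 14].

[7, 15, 16, 3, 5, 9, 12, 14]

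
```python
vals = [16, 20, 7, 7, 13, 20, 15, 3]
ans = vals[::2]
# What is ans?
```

vals has length 8. The slice vals[::2] selects indices [0, 2, 4, 6] (0->16, 2->7, 4->13, 6->15), giving [16, 7, 13, 15].

[16, 7, 13, 15]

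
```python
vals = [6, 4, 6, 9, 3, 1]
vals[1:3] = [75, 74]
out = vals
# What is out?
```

vals starts as [6, 4, 6, 9, 3, 1] (length 6). The slice vals[1:3] covers indices [1, 2] with values [4, 6]. Replacing that slice with [75, 74] (same length) produces [6, 75, 74, 9, 3, 1].

[6, 75, 74, 9, 3, 1]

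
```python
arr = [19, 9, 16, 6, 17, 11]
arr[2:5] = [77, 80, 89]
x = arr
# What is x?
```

arr starts as [19, 9, 16, 6, 17, 11] (length 6). The slice arr[2:5] covers indices [2, 3, 4] with values [16, 6, 17]. Replacing that slice with [77, 80, 89] (same length) produces [19, 9, 77, 80, 89, 11].

[19, 9, 77, 80, 89, 11]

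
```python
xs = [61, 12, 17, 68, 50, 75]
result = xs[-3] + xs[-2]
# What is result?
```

xs has length 6. Negative index -3 maps to positive index 6 + (-3) = 3. xs[3] = 68.
xs has length 6. Negative index -2 maps to positive index 6 + (-2) = 4. xs[4] = 50.
Sum: 68 + 50 = 118.

118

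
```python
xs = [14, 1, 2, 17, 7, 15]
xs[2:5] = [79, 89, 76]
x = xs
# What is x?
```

xs starts as [14, 1, 2, 17, 7, 15] (length 6). The slice xs[2:5] covers indices [2, 3, 4] with values [2, 17, 7]. Replacing that slice with [79, 89, 76] (same length) produces [14, 1, 79, 89, 76, 15].

[14, 1, 79, 89, 76, 15]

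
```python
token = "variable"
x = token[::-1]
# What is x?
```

token has length 8. The slice token[::-1] selects indices [7, 6, 5, 4, 3, 2, 1, 0] (7->'e', 6->'l', 5->'b', 4->'a', 3->'i', 2->'r', 1->'a', 0->'v'), giving 'elbairav'.

'elbairav'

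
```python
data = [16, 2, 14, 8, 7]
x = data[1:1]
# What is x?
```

data has length 5. The slice data[1:1] resolves to an empty index range, so the result is [].

[]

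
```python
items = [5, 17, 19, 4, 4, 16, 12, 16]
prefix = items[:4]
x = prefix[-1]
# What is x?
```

items has length 8. The slice items[:4] selects indices [0, 1, 2, 3] (0->5, 1->17, 2->19, 3->4), giving [5, 17, 19, 4]. So prefix = [5, 17, 19, 4]. Then prefix[-1] = 4.

4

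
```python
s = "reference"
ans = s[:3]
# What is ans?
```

s has length 9. The slice s[:3] selects indices [0, 1, 2] (0->'r', 1->'e', 2->'f'), giving 'ref'.

'ref'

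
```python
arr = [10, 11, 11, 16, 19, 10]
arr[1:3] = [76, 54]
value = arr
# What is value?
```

arr starts as [10, 11, 11, 16, 19, 10] (length 6). The slice arr[1:3] covers indices [1, 2] with values [11, 11]. Replacing that slice with [76, 54] (same length) produces [10, 76, 54, 16, 19, 10].

[10, 76, 54, 16, 19, 10]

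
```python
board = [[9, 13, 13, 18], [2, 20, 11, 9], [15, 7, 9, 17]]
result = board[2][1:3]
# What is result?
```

board[2] = [15, 7, 9, 17]. board[2] has length 4. The slice board[2][1:3] selects indices [1, 2] (1->7, 2->9), giving [7, 9].

[7, 9]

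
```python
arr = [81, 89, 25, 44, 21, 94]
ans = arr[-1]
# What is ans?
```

arr has length 6. Negative index -1 maps to positive index 6 + (-1) = 5. arr[5] = 94.

94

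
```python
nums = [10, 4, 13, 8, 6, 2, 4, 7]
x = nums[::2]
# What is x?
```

nums has length 8. The slice nums[::2] selects indices [0, 2, 4, 6] (0->10, 2->13, 4->6, 6->4), giving [10, 13, 6, 4].

[10, 13, 6, 4]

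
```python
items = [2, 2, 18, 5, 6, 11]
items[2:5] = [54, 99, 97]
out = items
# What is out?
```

items starts as [2, 2, 18, 5, 6, 11] (length 6). The slice items[2:5] covers indices [2, 3, 4] with values [18, 5, 6]. Replacing that slice with [54, 99, 97] (same length) produces [2, 2, 54, 99, 97, 11].

[2, 2, 54, 99, 97, 11]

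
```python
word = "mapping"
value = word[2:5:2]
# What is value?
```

word has length 7. The slice word[2:5:2] selects indices [2, 4] (2->'p', 4->'i'), giving 'pi'.

'pi'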